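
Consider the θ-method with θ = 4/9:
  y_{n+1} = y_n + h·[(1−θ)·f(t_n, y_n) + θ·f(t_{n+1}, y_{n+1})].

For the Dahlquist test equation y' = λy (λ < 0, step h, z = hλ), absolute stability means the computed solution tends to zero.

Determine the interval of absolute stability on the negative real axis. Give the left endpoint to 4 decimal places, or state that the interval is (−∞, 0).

With y'=λy (z=hλ):
  y_{n+1} = y_n + z·[5/9·y_n + 4/9·y_{n+1}] ⇒ (1 − 4/9z)y_{n+1} = (1 + 5/9z)y_n
  R(z) = (1 + 5/9z)/(1 − 4/9z).

Boundary: |R(x)|=1, x<0.
x=-1.55: |R|=0.0822
R=−1: 1+5/9x = −1+4/9x ⇒ -1/9x=2 ⇒ x=2/(-1/9)=-18.0000
Confirm numerically:
  x=-16.058: |R|=0.97348 <1
  x=-15.883: |R|=0.97081 <1
  x=-11.537: |R|=0.88281 <1
  x=-9.559: |R|=0.82130 <1
  x=-18.082: |R|=1.00101 >1
  x=-18.055: |R|=1.00068 >1
So |R|<1 on (-18.0000, 0).

z∈(-18.0000,0).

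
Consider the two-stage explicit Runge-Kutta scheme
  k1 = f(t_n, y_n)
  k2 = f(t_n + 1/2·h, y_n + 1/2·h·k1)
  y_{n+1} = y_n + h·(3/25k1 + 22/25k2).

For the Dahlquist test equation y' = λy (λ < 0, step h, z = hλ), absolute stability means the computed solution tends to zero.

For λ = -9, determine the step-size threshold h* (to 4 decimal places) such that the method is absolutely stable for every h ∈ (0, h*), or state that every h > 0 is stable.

With y'=λy (z=hλ):
  k1=λy_n ⇒ h·k1=z·y_n;  k2=λ(1+1/2z)y_n ⇒ h·k2=z(1+1/2z)y_n
  y_{n+1}/y_n = 1 + 3/25z + 22/25z(1+1/2z) = 1 + z + 11/25z²
  Hence R(z) = 1 + z + 11/25z².

Boundary: |R(x)|=1, x<0.
x=-1.33: |R|=0.4483
R=1: x+11/25x²=0 ⇒ x=−25/11=-2.2727; min R=1−1/(4·11/25)=0.4318>−1
Confirm numerically:
  x=-1.809: |R|=0.63089 <1
  x=-1.265: |R|=0.43910 <1
  x=-1.024: |R|=0.43737 <1
  x=-2.660: |R|=1.45326 >1
  x=-2.482: |R|=1.22854 >1
  x=-2.471: |R|=1.21557 >1
So |R|<1 on (-2.2727, 0).

(-2.2727,0); λ=-9 ⇒ h* = (25/11)/9 = 0.2525.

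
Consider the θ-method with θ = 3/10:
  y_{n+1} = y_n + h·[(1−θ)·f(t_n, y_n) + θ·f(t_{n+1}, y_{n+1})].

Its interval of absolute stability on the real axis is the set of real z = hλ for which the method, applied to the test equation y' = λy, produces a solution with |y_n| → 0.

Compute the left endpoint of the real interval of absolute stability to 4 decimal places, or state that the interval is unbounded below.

Test eqn y'=λy, z=hλ:
  y_{n+1} = y_n + z·[7/10·y_n + 3/10·y_{n+1}] ⇒ (1 − 3/10z)y_{n+1} = (1 + 7/10z)y_n
  so R(z) = (1 + 7/10z)/(1 − 3/10z).

Solve |R(x)|<1 on ℝ⁻.
x=-0.65: |R|=0.4561
R=−1: 1+7/10x = −1+3/10x ⇒ -2/5x=2 ⇒ x=2/(-2/5)=-5.0000
Confirm numerically:
  x=-4.153: |R|=0.84915 <1
  x=-3.845: |R|=0.78547 <1
  x=-3.539: |R|=0.71654 <1
  x=-2.531: |R|=0.43864 <1
  x=-5.390: |R|=1.05961 >1
  x=-5.176: |R|=1.02758 >1
  x=-5.083: |R|=1.01315 >1
So |R|<1 on (-5.0000, 0).

z* = -5.0000.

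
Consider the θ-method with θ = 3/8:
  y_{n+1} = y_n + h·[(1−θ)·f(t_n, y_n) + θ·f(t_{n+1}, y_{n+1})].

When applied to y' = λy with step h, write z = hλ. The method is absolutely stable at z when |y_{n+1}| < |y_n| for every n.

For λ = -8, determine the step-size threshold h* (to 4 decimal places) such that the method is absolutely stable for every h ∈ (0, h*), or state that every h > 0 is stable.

(-8.0000,0); λ=-8 ⇒ h* = (8)/8 = 1.0000.

On y'=λy, z=hλ:
  y_{n+1} = y_n + z·[5/8·y_n + 3/8·y_{n+1}] ⇒ (1 − 3/8z)y_{n+1} = (1 + 5/8z)y_n
  ⇒ R(z) = (1 + 5/8z)/(1 − 3/8z).

Solve |R(x)|<1 on ℝ⁻.
x=-1.27: |R|=0.1397
R=−1: 1+5/8x = −1+3/8x ⇒ -1/4x=2 ⇒ x=2/(-1/4)=-8.0000
Confirm numerically:
  x=-7.956: |R|=0.99724 <1
  x=-7.673: |R|=0.97892 <1
  x=-6.097: |R|=0.85524 <1
  x=-8.368: |R|=1.02223 >1
  x=-8.043: |R|=1.00268 >1
Stable set (-8.0000, 0).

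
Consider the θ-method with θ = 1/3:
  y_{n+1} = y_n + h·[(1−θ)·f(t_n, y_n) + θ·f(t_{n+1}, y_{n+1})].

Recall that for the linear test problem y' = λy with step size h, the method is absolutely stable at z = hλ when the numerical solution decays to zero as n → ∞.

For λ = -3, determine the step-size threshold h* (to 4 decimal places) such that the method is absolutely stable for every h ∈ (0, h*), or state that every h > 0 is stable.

(-6.0000,0); λ=-3 ⇒ h* = (6)/3 = 2.0000.

On y'=λy, z=hλ:
  y_{n+1} = y_n + z·[2/3·y_n + 1/3·y_{n+1}] ⇒ (1 − 1/3z)y_{n+1} = (1 + 2/3z)y_n
  Hence R(z) = (1 + 2/3z)/(1 − 1/3z).

Boundary: |R(x)|=1, x<0.
x=-0.82: |R|=0.3560
R=−1: 1+2/3x = −1+1/3x ⇒ -1/3x=2 ⇒ x=2/(-1/3)=-6.0000
Confirm numerically:
  x=-4.033: |R|=0.72032 <1
  x=-3.703: |R|=0.65732 <1
  x=-3.463: |R|=0.60746 <1
  x=-3.083: |R|=0.52047 <1
  x=-6.378: |R|=1.04031 >1
  x=-6.327: |R|=1.03506 >1
  x=-6.098: |R|=1.01077 >1
Interval (-6.0000, 0).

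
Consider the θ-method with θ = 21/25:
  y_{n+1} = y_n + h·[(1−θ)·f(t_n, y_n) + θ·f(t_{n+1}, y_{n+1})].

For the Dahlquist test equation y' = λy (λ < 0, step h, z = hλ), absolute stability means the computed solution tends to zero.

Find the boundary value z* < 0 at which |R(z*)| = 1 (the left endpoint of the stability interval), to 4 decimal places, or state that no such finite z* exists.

(−∞, 0) — no finite endpoint.

With y'=λy (z=hλ):
  y_{n+1} = y_n + z·[4/25·y_n + 21/25·y_{n+1}] ⇒ (1 − 21/25z)y_{n+1} = (1 + 4/25z)y_n
  Hence R(z) = (1 + 4/25z)/(1 − 21/25z).

Find x<0 with |R(x)|<1.
x=-0.75: |R|=0.5399
x=-2: |R|=0.2537
x=-10: |R|=0.0638
x=-100: |R|=0.1765
θ=21/25≥1/2 ⇒ |1+4/25x|<|1−21/25x| ∀x<0 ⇒ unbounded interval.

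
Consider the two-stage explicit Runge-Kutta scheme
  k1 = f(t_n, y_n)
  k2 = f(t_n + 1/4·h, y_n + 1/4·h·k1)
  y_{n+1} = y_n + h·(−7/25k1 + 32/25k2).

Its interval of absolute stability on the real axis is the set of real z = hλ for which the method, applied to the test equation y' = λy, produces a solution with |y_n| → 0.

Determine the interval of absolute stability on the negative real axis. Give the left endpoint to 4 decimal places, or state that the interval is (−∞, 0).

Test eqn y'=λy, z=hλ:
  k1=λy_n ⇒ h·k1=z·y_n;  k2=λ(1+1/4z)y_n ⇒ h·k2=z(1+1/4z)y_n
  y_{n+1}/y_n = 1 − 7/25z + 32/25z(1+1/4z) = 1 + z + 8/25z²
  so R(z) = 1 + z + 8/25z².

Find x<0 with |R(x)|<1.
x=-1.15: |R|=0.2732
R=1: x+8/25x²=0 ⇒ x=−25/8=-3.1250; min R=1−1/(4·8/25)=0.2188>−1
Confirm numerically:
  x=-2.830: |R|=0.73285 <1
  x=-2.386: |R|=0.43576 <1
  x=-2.330: |R|=0.40725 <1
  x=-1.991: |R|=0.27751 <1
  x=-3.671: |R|=1.64140 >1
  x=-3.204: |R|=1.08100 >1
  x=-3.184: |R|=1.06011 >1
So |R|<1 on (-3.1250, 0).

(-3.1250, 0).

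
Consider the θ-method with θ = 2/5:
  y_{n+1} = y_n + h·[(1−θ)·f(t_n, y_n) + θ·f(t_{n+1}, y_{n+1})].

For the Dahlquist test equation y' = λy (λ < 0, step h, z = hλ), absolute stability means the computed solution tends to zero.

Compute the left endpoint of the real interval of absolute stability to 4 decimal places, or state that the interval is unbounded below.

Set f=λy, z=hλ:
  y_{n+1} = y_n + z·[3/5·y_n + 2/5·y_{n+1}] ⇒ (1 − 2/5z)y_{n+1} = (1 + 3/5z)y_n
  R(z) = (1 + 3/5z)/(1 − 2/5z).

Boundary: |R(x)|=1, x<0.
x=-1.28: |R|=0.1534
R=−1: 1+3/5x = −1+2/5x ⇒ -1/5x=2 ⇒ x=2/(-1/5)=-10.0000
Confirm numerically:
  x=-7.800: |R|=0.89320 <1
  x=-6.839: |R|=0.83076 <1
  x=-4.985: |R|=0.66500 <1
  x=-4.056: |R|=0.54667 <1
  x=-10.597: |R|=1.02279 >1
  x=-10.584: |R|=1.02232 >1
So |R|<1 on (-10.0000, 0).

z* = -10.0000.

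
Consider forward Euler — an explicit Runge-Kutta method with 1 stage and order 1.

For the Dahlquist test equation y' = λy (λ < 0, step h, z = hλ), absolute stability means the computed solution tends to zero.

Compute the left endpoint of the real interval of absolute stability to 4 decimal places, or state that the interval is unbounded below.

Set f=λy, z=hλ:
  order 1, 1-stage ⇒ R(z)=1+z
  (e.g. R(-1.8)=-0.80000, |R|=0.80000)

Boundary: |R(x)|=1, x<0.
x=-1.8: |R|=0.8000
|R(-1.91)|=0.9100 |R(-1.87)|=0.8700 |R(-1.53)|=0.5300
Bisect:
  x_lo=-2.7384 |R|=1.7384  x_hi=-0.3505 |R|=0.6495
  mid=-1.54447 |R|=0.54447 →hi
  mid=-2.14146 |R|=1.14146 →lo
  mid=-1.84296 |R|=0.84296 →hi
  mid=-1.99221 |R|=0.99221 →hi
  mid=-2.06683 |R|=1.06683 →lo
  mid=-2.02952 |R|=1.02952 →lo
  mid=-2.01086 |R|=1.01086 →lo
  mid=-2.00154 |R|=1.00154 →lo
  mid=-1.99687 |R|=0.99687 →hi
  mid=-1.99920 |R|=0.99920 →hi
  ...
  [-2.00008,-1.99993] ⇒ x*=-2.0000
Interval (-2.0000, 0).

z* = -2.0000.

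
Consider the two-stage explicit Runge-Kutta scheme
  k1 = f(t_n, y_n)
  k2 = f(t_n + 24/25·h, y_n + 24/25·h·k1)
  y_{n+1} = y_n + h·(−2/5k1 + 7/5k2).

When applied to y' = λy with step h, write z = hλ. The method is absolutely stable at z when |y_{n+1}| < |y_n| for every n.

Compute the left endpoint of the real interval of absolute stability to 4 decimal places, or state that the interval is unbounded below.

Set f=λy, z=hλ:
  k1=λy_n ⇒ h·k1=z·y_n;  k2=λ(1+24/25z)y_n ⇒ h·k2=z(1+24/25z)y_n
  y_{n+1}/y_n = 1 − 2/5z + 7/5z(1+24/25z) = 1 + z + 168/125z²
  ⇒ R(z) = 1 + z + 168/125z².

Boundary: |R(x)|=1, x<0.
x=-1.47: |R|=2.4342
R=1: x+168/125x²=0 ⇒ x=−125/168=-0.7440; min R=1−1/(4·168/125)=0.8140>−1
Confirm numerically:
  x=-0.650: |R|=0.91784 <1
  x=-0.604: |R|=0.88631 <1
  x=-0.532: |R|=0.84838 <1
  x=-1.198: |R|=1.73091 >1
  x=-0.778: |R|=1.03550 >1
So |R|<1 on (-0.7440, 0).

z* = -0.7440.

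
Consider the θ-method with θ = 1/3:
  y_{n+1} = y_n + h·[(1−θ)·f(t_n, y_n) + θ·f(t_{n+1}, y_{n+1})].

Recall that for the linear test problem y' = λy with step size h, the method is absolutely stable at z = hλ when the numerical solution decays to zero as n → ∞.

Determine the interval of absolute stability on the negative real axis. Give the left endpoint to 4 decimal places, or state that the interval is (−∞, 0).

(-6.0000, 0).

Set f=λy, z=hλ:
  y_{n+1} = y_n + z·[2/3·y_n + 1/3·y_{n+1}] ⇒ (1 − 1/3z)y_{n+1} = (1 + 2/3z)y_n
  ⇒ R(z) = (1 + 2/3z)/(1 − 1/3z).

Need |R(x)|<1, x<0.
x=-1.43: |R|=0.0316
R=−1: 1+2/3x = −1+1/3x ⇒ -1/3x=2 ⇒ x=2/(-1/3)=-6.0000
Confirm numerically:
  x=-5.418: |R|=0.93086 <1
  x=-4.554: |R|=0.80858 <1
  x=-3.566: |R|=0.62930 <1
  x=-2.430: |R|=0.34254 <1
  x=-6.531: |R|=1.05571 >1
  x=-6.308: |R|=1.03309 >1
Stable set (-6.0000, 0).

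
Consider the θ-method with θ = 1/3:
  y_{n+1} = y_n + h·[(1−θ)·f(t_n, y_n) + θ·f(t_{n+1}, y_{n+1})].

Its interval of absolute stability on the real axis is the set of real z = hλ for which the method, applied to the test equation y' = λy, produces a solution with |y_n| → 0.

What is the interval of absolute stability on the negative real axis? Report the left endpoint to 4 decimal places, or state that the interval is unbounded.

(-6.0000, 0).

Test eqn y'=λy, z=hλ:
  y_{n+1} = y_n + z·[2/3·y_n + 1/3·y_{n+1}] ⇒ (1 − 1/3z)y_{n+1} = (1 + 2/3z)y_n
  so R(z) = (1 + 2/3z)/(1 − 1/3z).

Boundary: |R(x)|=1, x<0.
x=-0.82: |R|=0.3560
R=−1: 1+2/3x = −1+1/3x ⇒ -1/3x=2 ⇒ x=2/(-1/3)=-6.0000
Confirm numerically:
  x=-4.465: |R|=0.79437 <1
  x=-4.159: |R|=0.74284 <1
  x=-3.313: |R|=0.57437 <1
  x=-2.564: |R|=0.38246 <1
  x=-6.540: |R|=1.05660 >1
  x=-6.065: |R|=1.00717 >1
So |R|<1 on (-6.0000, 0).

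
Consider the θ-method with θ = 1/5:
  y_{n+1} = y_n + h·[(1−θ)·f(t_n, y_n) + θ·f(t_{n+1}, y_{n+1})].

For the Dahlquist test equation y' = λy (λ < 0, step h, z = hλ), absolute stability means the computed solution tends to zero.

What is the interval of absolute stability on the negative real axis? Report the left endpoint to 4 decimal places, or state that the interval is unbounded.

On y'=λy, z=hλ:
  y_{n+1} = y_n + z·[4/5·y_n + 1/5·y_{n+1}] ⇒ (1 − 1/5z)y_{n+1} = (1 + 4/5z)y_n
  Hence R(z) = (1 + 4/5z)/(1 − 1/5z).

Need |R(x)|<1, x<0.
x=-1.1: |R|=0.0984
R=−1: 1+4/5x = −1+1/5x ⇒ -3/5x=2 ⇒ x=2/(-3/5)=-3.3333
Confirm numerically:
  x=-2.921: |R|=0.84383 <1
  x=-2.337: |R|=0.59261 <1
  x=-1.596: |R|=0.20982 <1
  x=-3.707: |R|=1.12875 >1
  x=-3.532: |R|=1.06985 >1
So |R|<1 on (-3.3333, 0).

(-3.3333, 0).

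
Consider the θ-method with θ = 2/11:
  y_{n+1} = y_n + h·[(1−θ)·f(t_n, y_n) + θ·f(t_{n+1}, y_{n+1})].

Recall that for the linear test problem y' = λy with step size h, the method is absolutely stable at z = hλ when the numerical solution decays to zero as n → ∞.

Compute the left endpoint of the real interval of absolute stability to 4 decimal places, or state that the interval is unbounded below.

With y'=λy (z=hλ):
  y_{n+1} = y_n + z·[9/11·y_n + 2/11·y_{n+1}] ⇒ (1 − 2/11z)y_{n+1} = (1 + 9/11z)y_n
  so R(z) = (1 + 9/11z)/(1 − 2/11z).

Find x<0 with |R(x)|<1.
x=-0.57: |R|=0.4835
R=−1: 1+9/11x = −1+2/11x ⇒ -7/11x=2 ⇒ x=2/(-7/11)=-3.1429
Confirm numerically:
  x=-2.908: |R|=0.90224 <1
  x=-1.756: |R|=0.33104 <1
  x=-1.456: |R|=0.15124 <1
  x=-3.620: |R|=1.18311 >1
  x=-3.352: |R|=1.08269 >1
Interval (-3.1429, 0).

left endpoint -3.1429.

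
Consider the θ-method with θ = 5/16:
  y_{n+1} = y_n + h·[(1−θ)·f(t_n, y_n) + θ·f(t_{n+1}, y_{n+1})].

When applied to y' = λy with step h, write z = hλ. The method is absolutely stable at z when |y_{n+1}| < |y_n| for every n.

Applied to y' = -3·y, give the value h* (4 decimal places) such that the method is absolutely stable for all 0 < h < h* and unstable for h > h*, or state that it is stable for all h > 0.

(-5.3333,0); λ=-3 ⇒ h* = (16/3)/3 = 1.7778.

Test eqn y'=λy, z=hλ:
  y_{n+1} = y_n + z·[11/16·y_n + 5/16·y_{n+1}] ⇒ (1 − 5/16z)y_{n+1} = (1 + 11/16z)y_n
  so R(z) = (1 + 11/16z)/(1 − 5/16z).

Boundary: |R(x)|=1, x<0.
x=-1.03: |R|=0.2208
R=−1: 1+11/16x = −1+5/16x ⇒ -3/8x=2 ⇒ x=2/(-3/8)=-5.3333
Confirm numerically:
  x=-4.819: |R|=0.92303 <1
  x=-4.806: |R|=0.92096 <1
  x=-3.378: |R|=0.64330 <1
  x=-3.285: |R|=0.62097 <1
  x=-5.654: |R|=1.04346 >1
  x=-5.503: |R|=1.02339 >1
Interval (-5.3333, 0).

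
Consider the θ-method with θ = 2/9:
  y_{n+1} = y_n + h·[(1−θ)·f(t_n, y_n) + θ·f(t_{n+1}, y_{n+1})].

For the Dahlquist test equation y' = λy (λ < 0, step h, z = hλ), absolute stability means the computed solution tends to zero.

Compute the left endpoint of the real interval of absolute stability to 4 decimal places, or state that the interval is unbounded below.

z* = -3.6000.

With y'=λy (z=hλ):
  y_{n+1} = y_n + z·[7/9·y_n + 2/9·y_{n+1}] ⇒ (1 − 2/9z)y_{n+1} = (1 + 7/9z)y_n
  so R(z) = (1 + 7/9z)/(1 − 2/9z).

Need |R(x)|<1, x<0.
x=-1.54: |R|=0.1474
R=−1: 1+7/9x = −1+2/9x ⇒ -5/9x=2 ⇒ x=2/(-5/9)=-3.6000
Confirm numerically:
  x=-2.598: |R|=0.64708 <1
  x=-1.941: |R|=0.35608 <1
  x=-1.848: |R|=0.31002 <1
  x=-3.949: |R|=1.10327 >1
  x=-3.922: |R|=1.09558 >1
  x=-3.646: |R|=1.01412 >1
Stable set (-3.6000, 0).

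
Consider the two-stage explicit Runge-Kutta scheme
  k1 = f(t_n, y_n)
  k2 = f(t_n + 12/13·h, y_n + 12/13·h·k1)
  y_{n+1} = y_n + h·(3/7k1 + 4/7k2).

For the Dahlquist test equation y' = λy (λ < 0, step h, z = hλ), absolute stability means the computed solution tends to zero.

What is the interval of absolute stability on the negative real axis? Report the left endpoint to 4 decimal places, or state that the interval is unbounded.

Test eqn y'=λy, z=hλ:
  k1=λy_n ⇒ h·k1=z·y_n;  k2=λ(1+12/13z)y_n ⇒ h·k2=z(1+12/13z)y_n
  y_{n+1}/y_n = 1 + 3/7z + 4/7z(1+12/13z) = 1 + z + 48/91z²
  R(z) = 1 + z + 48/91z².

Boundary: |R(x)|=1, x<0.
x=-0.49: |R|=0.6366
R=1: x+48/91x²=0 ⇒ x=−91/48=-1.8958; min R=1−1/(4·48/91)=0.5260>−1
Confirm numerically:
  x=-1.718: |R|=0.83885 <1
  x=-1.541: |R|=0.71158 <1
  x=-1.456: |R|=0.66221 <1
  x=-1.399: |R|=0.63337 <1
  x=-2.355: |R|=1.57038 >1
  x=-2.353: |R|=1.56741 >1
  x=-2.028: |R|=1.14138 >1
Interval (-1.8958, 0).

z∈(-1.8958,0).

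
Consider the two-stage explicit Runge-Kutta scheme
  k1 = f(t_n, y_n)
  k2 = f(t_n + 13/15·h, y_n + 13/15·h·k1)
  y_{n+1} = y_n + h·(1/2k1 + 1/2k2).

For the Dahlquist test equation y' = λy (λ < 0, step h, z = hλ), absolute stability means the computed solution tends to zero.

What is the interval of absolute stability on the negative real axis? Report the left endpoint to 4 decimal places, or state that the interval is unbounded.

On y'=λy, z=hλ:
  k1=λy_n ⇒ h·k1=z·y_n;  k2=λ(1+13/15z)y_n ⇒ h·k2=z(1+13/15z)y_n
  y_{n+1}/y_n = 1 + 1/2z + 1/2z(1+13/15z) = 1 + z + 13/30z²
  so R(z) = 1 + z + 13/30z².

Boundary: |R(x)|=1, x<0.
x=-0.74: |R|=0.4973
R=1: x+13/30x²=0 ⇒ x=−30/13=-2.3077; min R=1−1/(4·13/30)=0.4231>−1
Confirm numerically:
  x=-2.176: |R|=0.87582 <1
  x=-2.172: |R|=0.87229 <1
  x=-1.311: |R|=0.43378 <1
  x=-1.008: |R|=0.43229 <1
  x=-2.837: |R|=1.65071 >1
  x=-2.700: |R|=1.45900 >1
  x=-2.427: |R|=1.12548 >1
So |R|<1 on (-2.3077, 0).

(-2.3077, 0).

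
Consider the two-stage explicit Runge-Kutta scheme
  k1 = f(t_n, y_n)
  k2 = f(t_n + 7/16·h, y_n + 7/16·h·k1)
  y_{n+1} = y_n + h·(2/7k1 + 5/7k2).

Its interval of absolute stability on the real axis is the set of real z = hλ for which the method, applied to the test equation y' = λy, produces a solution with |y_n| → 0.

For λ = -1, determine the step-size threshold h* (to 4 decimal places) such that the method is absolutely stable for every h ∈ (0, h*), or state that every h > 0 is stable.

With y'=λy (z=hλ):
  k1=λy_n ⇒ h·k1=z·y_n;  k2=λ(1+7/16z)y_n ⇒ h·k2=z(1+7/16z)y_n
  y_{n+1}/y_n = 1 + 2/7z + 5/7z(1+7/16z) = 1 + z + 5/16z²
  ⇒ R(z) = 1 + z + 5/16z².

Boundary: |R(x)|=1, x<0.
x=-1.31: |R|=0.2263
R=1: x+5/16x²=0 ⇒ x=−16/5=-3.2000; min R=1−1/(4·5/16)=0.2000>−1
Confirm numerically:
  x=-3.064: |R|=0.86978 <1
  x=-2.959: |R|=0.77715 <1
  x=-1.356: |R|=0.21861 <1
  x=-1.336: |R|=0.22178 <1
  x=-3.710: |R|=1.59128 >1
  x=-3.235: |R|=1.03538 >1
Stable set (-3.2000, 0).

(-3.2000,0); λ=-1 ⇒ h* = (16/5)/1 = 3.2000.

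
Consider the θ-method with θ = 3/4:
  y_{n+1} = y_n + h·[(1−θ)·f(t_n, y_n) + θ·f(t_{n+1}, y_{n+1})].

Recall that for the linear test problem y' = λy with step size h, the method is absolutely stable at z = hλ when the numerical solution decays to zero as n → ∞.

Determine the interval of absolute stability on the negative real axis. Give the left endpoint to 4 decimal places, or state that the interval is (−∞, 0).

unbounded; (−∞, 0).

With y'=λy (z=hλ):
  y_{n+1} = y_n + z·[1/4·y_n + 3/4·y_{n+1}] ⇒ (1 − 3/4z)y_{n+1} = (1 + 1/4z)y_n
  R(z) = (1 + 1/4z)/(1 − 3/4z).

Solve |R(x)|<1 on ℝ⁻.
x=-1.22: |R|=0.3629
x=-2: |R|=0.2000
x=-10: |R|=0.1765
x=-100: |R|=0.3158
θ=3/4≥1/2 ⇒ |1+1/4x|<|1−3/4x| ∀x<0 ⇒ interval (−∞,0).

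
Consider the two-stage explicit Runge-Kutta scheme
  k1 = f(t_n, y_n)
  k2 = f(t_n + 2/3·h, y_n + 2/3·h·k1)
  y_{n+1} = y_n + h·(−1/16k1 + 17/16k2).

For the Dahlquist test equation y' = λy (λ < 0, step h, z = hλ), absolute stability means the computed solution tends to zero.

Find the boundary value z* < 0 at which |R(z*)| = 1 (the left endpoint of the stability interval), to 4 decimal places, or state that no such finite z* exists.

left endpoint -1.4118.

Test eqn y'=λy, z=hλ:
  k1=λy_n ⇒ h·k1=z·y_n;  k2=λ(1+2/3z)y_n ⇒ h·k2=z(1+2/3z)y_n
  y_{n+1}/y_n = 1 − 1/16z + 17/16z(1+2/3z) = 1 + z + 17/24z²
  so R(z) = 1 + z + 17/24z².

Need |R(x)|<1, x<0.
x=-1.23: |R|=0.8416
R=1: x+17/24x²=0 ⇒ x=−24/17=-1.4118; min R=1−1/(4·17/24)=0.6471>−1
Confirm numerically:
  x=-1.347: |R|=0.93821 <1
  x=-1.299: |R|=0.89624 <1
  x=-1.279: |R|=0.87972 <1
  x=-0.953: |R|=0.69031 <1
  x=-1.920: |R|=1.69120 >1
  x=-1.919: |R|=1.68948 >1
  x=-1.455: |R|=1.04456 >1
So |R|<1 on (-1.4118, 0).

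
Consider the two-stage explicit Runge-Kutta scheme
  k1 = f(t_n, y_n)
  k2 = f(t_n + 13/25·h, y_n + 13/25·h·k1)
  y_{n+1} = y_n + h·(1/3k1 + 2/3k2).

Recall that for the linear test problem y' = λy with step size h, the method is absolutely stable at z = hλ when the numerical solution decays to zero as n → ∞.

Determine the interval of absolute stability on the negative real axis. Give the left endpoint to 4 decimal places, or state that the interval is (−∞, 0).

Test eqn y'=λy, z=hλ:
  k1=λy_n ⇒ h·k1=z·y_n;  k2=λ(1+13/25z)y_n ⇒ h·k2=z(1+13/25z)y_n
  y_{n+1}/y_n = 1 + 1/3z + 2/3z(1+13/25z) = 1 + z + 26/75z²
  ⇒ R(z) = 1 + z + 26/75z².

Solve |R(x)|<1 on ℝ⁻.
x=-1.1: |R|=0.3195
R=1: x+26/75x²=0 ⇒ x=−75/26=-2.8846; min R=1−1/(4·26/75)=0.2788>−1
Confirm numerically:
  x=-2.463: |R|=0.64001 <1
  x=-2.274: |R|=0.51864 <1
  x=-1.882: |R|=0.34587 <1
  x=-1.673: |R|=0.29730 <1
  x=-3.381: |R|=1.58180 >1
  x=-2.945: |R|=1.06165 >1
  x=-2.926: |R|=1.04198 >1
Stable set (-2.8846, 0).

(-2.8846, 0).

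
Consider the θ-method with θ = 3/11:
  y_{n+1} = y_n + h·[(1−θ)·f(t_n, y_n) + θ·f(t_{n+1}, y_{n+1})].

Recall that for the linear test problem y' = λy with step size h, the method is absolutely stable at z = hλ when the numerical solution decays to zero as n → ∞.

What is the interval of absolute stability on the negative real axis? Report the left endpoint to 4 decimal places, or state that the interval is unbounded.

Test eqn y'=λy, z=hλ:
  y_{n+1} = y_n + z·[8/11·y_n + 3/11·y_{n+1}] ⇒ (1 − 3/11z)y_{n+1} = (1 + 8/11z)y_n
  so R(z) = (1 + 8/11z)/(1 − 3/11z).

Boundary: |R(x)|=1, x<0.
x=-1.12: |R|=0.1421
R=−1: 1+8/11x = −1+3/11x ⇒ -5/11x=2 ⇒ x=2/(-5/11)=-4.4000
Confirm numerically:
  x=-4.250: |R|=0.96842 <1
  x=-3.391: |R|=0.76172 <1
  x=-2.026: |R|=0.30495 <1
  x=-4.733: |R|=1.06607 >1
  x=-4.421: |R|=1.00433 >1
Interval (-4.4000, 0).

z∈(-4.4000,0).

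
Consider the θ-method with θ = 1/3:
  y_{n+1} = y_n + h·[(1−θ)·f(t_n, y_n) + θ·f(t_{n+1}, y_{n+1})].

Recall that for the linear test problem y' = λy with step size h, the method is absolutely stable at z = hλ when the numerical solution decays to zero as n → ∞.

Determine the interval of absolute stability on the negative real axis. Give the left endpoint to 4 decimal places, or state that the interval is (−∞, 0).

(-6.0000, 0).

Set f=λy, z=hλ:
  y_{n+1} = y_n + z·[2/3·y_n + 1/3·y_{n+1}] ⇒ (1 − 1/3z)y_{n+1} = (1 + 2/3z)y_n
  Hence R(z) = (1 + 2/3z)/(1 − 1/3z).

Solve |R(x)|<1 on ℝ⁻.
x=-1.55: |R|=0.0220
R=−1: 1+2/3x = −1+1/3x ⇒ -1/3x=2 ⇒ x=2/(-1/3)=-6.0000
Confirm numerically:
  x=-5.284: |R|=0.91357 <1
  x=-4.556: |R|=0.80889 <1
  x=-4.486: |R|=0.79776 <1
  x=-2.509: |R|=0.36631 <1
  x=-6.161: |R|=1.01757 >1
  x=-6.133: |R|=1.01456 >1
Stable set (-6.0000, 0).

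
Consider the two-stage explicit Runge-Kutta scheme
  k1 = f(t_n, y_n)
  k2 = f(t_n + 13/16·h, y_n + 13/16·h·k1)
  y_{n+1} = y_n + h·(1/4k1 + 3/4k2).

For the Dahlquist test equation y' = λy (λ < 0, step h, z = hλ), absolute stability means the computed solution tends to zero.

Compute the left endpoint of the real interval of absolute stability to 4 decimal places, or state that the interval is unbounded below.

z* = -1.6410.

With y'=λy (z=hλ):
  k1=λy_n ⇒ h·k1=z·y_n;  k2=λ(1+13/16z)y_n ⇒ h·k2=z(1+13/16z)y_n
  y_{n+1}/y_n = 1 + 1/4z + 3/4z(1+13/16z) = 1 + z + 39/64z²
  so R(z) = 1 + z + 39/64z².

Solve |R(x)|<1 on ℝ⁻.
x=-1.72: |R|=1.0828
R=1: x+39/64x²=0 ⇒ x=−64/39=-1.6410; min R=1−1/(4·39/64)=0.5897>−1
Confirm numerically:
  x=-1.489: |R|=0.86206 <1
  x=-1.061: |R|=0.62499 <1
  x=-1.037: |R|=0.61830 <1
  x=-1.013: |R|=0.61232 <1
  x=-1.860: |R|=1.24819 >1
  x=-1.706: |R|=1.06755 >1
Stable set (-1.6410, 0).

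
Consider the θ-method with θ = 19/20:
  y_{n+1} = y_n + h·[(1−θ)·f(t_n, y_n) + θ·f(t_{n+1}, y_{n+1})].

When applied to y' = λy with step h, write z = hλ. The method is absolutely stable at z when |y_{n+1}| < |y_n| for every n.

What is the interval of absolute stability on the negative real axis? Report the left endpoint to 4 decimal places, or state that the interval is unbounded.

(−∞, 0) — no finite endpoint.

With y'=λy (z=hλ):
  y_{n+1} = y_n + z·[1/20·y_n + 19/20·y_{n+1}] ⇒ (1 − 19/20z)y_{n+1} = (1 + 1/20z)y_n
  ⇒ R(z) = (1 + 1/20z)/(1 − 19/20z).

Solve |R(x)|<1 on ℝ⁻.
x=-0.88: |R|=0.5207
x=-2: |R|=0.3103
x=-10: |R|=0.0476
x=-100: |R|=0.0417
θ=19/20≥1/2 ⇒ |1+1/20x|<|1−19/20x| ∀x<0 ⇒ stable on all of ℝ⁻.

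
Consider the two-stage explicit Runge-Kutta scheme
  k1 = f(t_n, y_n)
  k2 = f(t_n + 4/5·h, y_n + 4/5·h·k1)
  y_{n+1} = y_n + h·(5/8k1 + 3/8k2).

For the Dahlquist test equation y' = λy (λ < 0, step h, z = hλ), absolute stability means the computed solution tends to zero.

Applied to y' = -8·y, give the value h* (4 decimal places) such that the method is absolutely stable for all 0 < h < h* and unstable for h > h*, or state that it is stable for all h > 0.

Test eqn y'=λy, z=hλ:
  k1=λy_n ⇒ h·k1=z·y_n;  k2=λ(1+4/5z)y_n ⇒ h·k2=z(1+4/5z)y_n
  y_{n+1}/y_n = 1 + 5/8z + 3/8z(1+4/5z) = 1 + z + 3/10z²
  ⇒ R(z) = 1 + z + 3/10z².

Find x<0 with |R(x)|<1.
x=-1.22: |R|=0.2265
R=1: x+3/10x²=0 ⇒ x=−10/3=-3.3333; min R=1−1/(4·3/10)=0.1667>−1
Confirm numerically:
  x=-3.266: |R|=0.93403 <1
  x=-2.695: |R|=0.48391 <1
  x=-2.617: |R|=0.43761 <1
  x=-3.797: |R|=1.52816 >1
  x=-3.697: |R|=1.40334 >1
  x=-3.432: |R|=1.10159 >1
Stable set (-3.3333, 0).

(-3.3333,0); λ=-8 ⇒ h* = (10/3)/8 = 0.4167.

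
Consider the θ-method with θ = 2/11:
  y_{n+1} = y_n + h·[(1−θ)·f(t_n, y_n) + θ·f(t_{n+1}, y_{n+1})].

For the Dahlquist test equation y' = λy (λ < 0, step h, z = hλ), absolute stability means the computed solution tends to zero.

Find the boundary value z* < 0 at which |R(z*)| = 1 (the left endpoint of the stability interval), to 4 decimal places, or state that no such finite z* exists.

left endpoint -3.1429.

On y'=λy, z=hλ:
  y_{n+1} = y_n + z·[9/11·y_n + 2/11·y_{n+1}] ⇒ (1 − 2/11z)y_{n+1} = (1 + 9/11z)y_n
  Hence R(z) = (1 + 9/11z)/(1 − 2/11z).

Find x<0 with |R(x)|<1.
x=-1: |R|=0.1538
R=−1: 1+9/11x = −1+2/11x ⇒ -7/11x=2 ⇒ x=2/(-7/11)=-3.1429
Confirm numerically:
  x=-2.234: |R|=0.58870 <1
  x=-1.665: |R|=0.27809 <1
  x=-1.617: |R|=0.24961 <1
  x=-1.608: |R|=0.24423 <1
  x=-3.619: |R|=1.18275 >1
  x=-3.485: |R|=1.13328 >1
  x=-3.412: |R|=1.10570 >1
Interval (-3.1429, 0).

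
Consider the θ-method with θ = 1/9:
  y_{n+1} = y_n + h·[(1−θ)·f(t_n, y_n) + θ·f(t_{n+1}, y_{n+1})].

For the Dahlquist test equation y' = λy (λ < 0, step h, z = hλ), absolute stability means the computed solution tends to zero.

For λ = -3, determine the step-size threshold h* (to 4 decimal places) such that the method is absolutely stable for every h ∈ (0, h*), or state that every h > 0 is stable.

(-2.5714,0); λ=-3 ⇒ h* = (18/7)/3 = 0.8571.

On y'=λy, z=hλ:
  y_{n+1} = y_n + z·[8/9·y_n + 1/9·y_{n+1}] ⇒ (1 − 1/9z)y_{n+1} = (1 + 8/9z)y_n
  R(z) = (1 + 8/9z)/(1 − 1/9z).

Solve |R(x)|<1 on ℝ⁻.
x=-1.06: |R|=0.0517
R=−1: 1+8/9x = −1+1/9x ⇒ -7/9x=2 ⇒ x=2/(-7/9)=-2.5714
Confirm numerically:
  x=-2.448: |R|=0.92453 <1
  x=-1.920: |R|=0.58242 <1
  x=-1.712: |R|=0.43839 <1
  x=-1.564: |R|=0.33245 <1
  x=-3.137: |R|=1.32619 >1
  x=-3.059: |R|=1.28303 >1
  x=-2.868: |R|=1.17492 >1
Stable set (-2.5714, 0).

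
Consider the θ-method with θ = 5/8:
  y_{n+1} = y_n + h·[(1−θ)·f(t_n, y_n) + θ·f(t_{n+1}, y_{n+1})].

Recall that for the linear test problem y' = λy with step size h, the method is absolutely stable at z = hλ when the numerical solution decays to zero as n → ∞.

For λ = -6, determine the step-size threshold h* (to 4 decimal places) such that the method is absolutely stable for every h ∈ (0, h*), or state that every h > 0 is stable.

unbounded; (−∞, 0). Any h>0 works for λ=-6.

With y'=λy (z=hλ):
  y_{n+1} = y_n + z·[3/8·y_n + 5/8·y_{n+1}] ⇒ (1 − 5/8z)y_{n+1} = (1 + 3/8z)y_n
  so R(z) = (1 + 3/8z)/(1 − 5/8z).

Need |R(x)|<1, x<0.
x=-1.62: |R|=0.1950
x=-2: |R|=0.1111
x=-10: |R|=0.3793
x=-100: |R|=0.5748
θ=5/8≥1/2 ⇒ |1+3/8x|<|1−5/8x| ∀x<0 ⇒ unbounded interval.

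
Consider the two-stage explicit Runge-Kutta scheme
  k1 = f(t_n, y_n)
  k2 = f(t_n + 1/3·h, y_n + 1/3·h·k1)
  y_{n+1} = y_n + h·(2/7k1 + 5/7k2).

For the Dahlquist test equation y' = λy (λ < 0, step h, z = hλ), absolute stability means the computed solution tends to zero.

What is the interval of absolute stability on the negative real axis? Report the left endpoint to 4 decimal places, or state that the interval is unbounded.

Test eqn y'=λy, z=hλ:
  k1=λy_n ⇒ h·k1=z·y_n;  k2=λ(1+1/3z)y_n ⇒ h·k2=z(1+1/3z)y_n
  y_{n+1}/y_n = 1 + 2/7z + 5/7z(1+1/3z) = 1 + z + 5/21z²
  so R(z) = 1 + z + 5/21z².

Find x<0 with |R(x)|<1.
x=-1.46: |R|=0.0475
R=1: x+5/21x²=0 ⇒ x=−21/5=-4.2000; min R=1−1/(4·5/21)=-0.0500>−1
Confirm numerically:
  x=-3.771: |R|=0.61482 <1
  x=-3.632: |R|=0.50882 <1
  x=-2.951: |R|=0.12243 <1
  x=-4.721: |R|=1.58563 >1
  x=-4.698: |R|=1.55705 >1
  x=-4.233: |R|=1.03326 >1
So |R|<1 on (-4.2000, 0).

z∈(-4.2000,0).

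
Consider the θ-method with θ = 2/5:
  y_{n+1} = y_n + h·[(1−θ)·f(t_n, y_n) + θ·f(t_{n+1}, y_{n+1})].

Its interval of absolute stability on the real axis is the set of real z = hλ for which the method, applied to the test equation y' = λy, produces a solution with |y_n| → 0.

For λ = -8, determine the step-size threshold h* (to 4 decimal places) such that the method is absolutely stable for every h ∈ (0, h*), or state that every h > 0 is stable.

(-10.0000,0); λ=-8 ⇒ h* = (10)/8 = 1.2500.

With y'=λy (z=hλ):
  y_{n+1} = y_n + z·[3/5·y_n + 2/5·y_{n+1}] ⇒ (1 − 2/5z)y_{n+1} = (1 + 3/5z)y_n
  ⇒ R(z) = (1 + 3/5z)/(1 − 2/5z).

Boundary: |R(x)|=1, x<0.
x=-1.04: |R|=0.2655
R=−1: 1+3/5x = −1+2/5x ⇒ -1/5x=2 ⇒ x=2/(-1/5)=-10.0000
Confirm numerically:
  x=-7.792: |R|=0.89273 <1
  x=-6.526: |R|=0.80756 <1
  x=-5.452: |R|=0.71403 <1
  x=-5.373: |R|=0.70615 <1
  x=-10.586: |R|=1.02239 >1
  x=-10.561: |R|=1.02148 >1
  x=-10.313: |R|=1.01221 >1
Interval (-10.0000, 0).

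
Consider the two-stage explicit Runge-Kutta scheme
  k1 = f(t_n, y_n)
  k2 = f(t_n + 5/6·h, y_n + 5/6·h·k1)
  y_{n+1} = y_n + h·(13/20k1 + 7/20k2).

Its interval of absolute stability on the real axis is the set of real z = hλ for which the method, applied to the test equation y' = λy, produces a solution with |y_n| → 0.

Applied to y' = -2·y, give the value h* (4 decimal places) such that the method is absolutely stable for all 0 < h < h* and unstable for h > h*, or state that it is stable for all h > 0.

With y'=λy (z=hλ):
  k1=λy_n ⇒ h·k1=z·y_n;  k2=λ(1+5/6z)y_n ⇒ h·k2=z(1+5/6z)y_n
  y_{n+1}/y_n = 1 + 13/20z + 7/20z(1+5/6z) = 1 + z + 7/24z²
  ⇒ R(z) = 1 + z + 7/24z².

Find x<0 with |R(x)|<1.
x=-1.13: |R|=0.2424
R=1: x+7/24x²=0 ⇒ x=−24/7=-3.4286; min R=1−1/(4·7/24)=0.1429>−1
Confirm numerically:
  x=-2.867: |R|=0.53041 <1
  x=-2.636: |R|=0.39064 <1
  x=-2.332: |R|=0.25415 <1
  x=-2.248: |R|=0.22594 <1
  x=-3.917: |R|=1.55801 >1
  x=-3.857: |R|=1.48196 >1
  x=-3.849: |R|=1.47198 >1
So |R|<1 on (-3.4286, 0).

(-3.4286,0); λ=-2 ⇒ h* = (24/7)/2 = 1.7143.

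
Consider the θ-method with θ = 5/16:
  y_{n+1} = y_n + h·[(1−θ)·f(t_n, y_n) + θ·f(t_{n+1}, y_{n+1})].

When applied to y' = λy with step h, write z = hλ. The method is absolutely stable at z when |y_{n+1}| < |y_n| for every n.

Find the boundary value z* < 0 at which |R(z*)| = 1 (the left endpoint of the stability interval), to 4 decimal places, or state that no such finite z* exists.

Set f=λy, z=hλ:
  y_{n+1} = y_n + z·[11/16·y_n + 5/16·y_{n+1}] ⇒ (1 − 5/16z)y_{n+1} = (1 + 11/16z)y_n
  Hence R(z) = (1 + 11/16z)/(1 − 5/16z).

Boundary: |R(x)|=1, x<0.
x=-0.78: |R|=0.3729
R=−1: 1+11/16x = −1+5/16x ⇒ -3/8x=2 ⇒ x=2/(-3/8)=-5.3333
Confirm numerically:
  x=-4.670: |R|=0.89886 <1
  x=-3.816: |R|=0.74048 <1
  x=-3.426: |R|=0.65457 <1
  x=-3.187: |R|=0.59674 <1
  x=-5.911: |R|=1.07608 >1
  x=-5.883: |R|=1.07262 >1
  x=-5.626: |R|=1.03979 >1
So |R|<1 on (-5.3333, 0).

z* = -5.3333.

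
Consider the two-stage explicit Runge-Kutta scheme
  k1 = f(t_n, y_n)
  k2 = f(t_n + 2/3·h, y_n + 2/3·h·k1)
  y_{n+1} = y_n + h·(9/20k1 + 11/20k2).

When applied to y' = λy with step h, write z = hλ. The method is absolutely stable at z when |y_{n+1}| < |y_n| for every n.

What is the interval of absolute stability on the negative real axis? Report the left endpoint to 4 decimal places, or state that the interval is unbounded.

On y'=λy, z=hλ:
  k1=λy_n ⇒ h·k1=z·y_n;  k2=λ(1+2/3z)y_n ⇒ h·k2=z(1+2/3z)y_n
  y_{n+1}/y_n = 1 + 9/20z + 11/20z(1+2/3z) = 1 + z + 11/30z²
  so R(z) = 1 + z + 11/30z².

Solve |R(x)|<1 on ℝ⁻.
x=-0.47: |R|=0.6110
R=1: x+11/30x²=0 ⇒ x=−30/11=-2.7273; min R=1−1/(4·11/30)=0.3182>−1
Confirm numerically:
  x=-1.378: |R|=0.31826 <1
  x=-1.355: |R|=0.31821 <1
  x=-1.208: |R|=0.32706 <1
  x=-2.923: |R|=1.20977 >1
  x=-2.748: |R|=1.02088 >1
Interval (-2.7273, 0).

z∈(-2.7273,0).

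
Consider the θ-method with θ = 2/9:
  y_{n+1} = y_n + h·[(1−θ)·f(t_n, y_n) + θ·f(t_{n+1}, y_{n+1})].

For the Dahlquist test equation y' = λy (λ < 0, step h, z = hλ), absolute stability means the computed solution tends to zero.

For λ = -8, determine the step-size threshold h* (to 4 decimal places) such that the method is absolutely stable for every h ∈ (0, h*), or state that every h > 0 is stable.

Test eqn y'=λy, z=hλ:
  y_{n+1} = y_n + z·[7/9·y_n + 2/9·y_{n+1}] ⇒ (1 − 2/9z)y_{n+1} = (1 + 7/9z)y_n
  Hence R(z) = (1 + 7/9z)/(1 − 2/9z).

Find x<0 with |R(x)|<1.
x=-0.56: |R|=0.5020
R=−1: 1+7/9x = −1+2/9x ⇒ -5/9x=2 ⇒ x=2/(-5/9)=-3.6000
Confirm numerically:
  x=-3.041: |R|=0.81468 <1
  x=-2.477: |R|=0.59761 <1
  x=-2.243: |R|=0.49689 <1
  x=-1.587: |R|=0.17324 <1
  x=-4.125: |R|=1.15217 >1
  x=-4.044: |R|=1.12992 >1
  x=-3.982: |R|=1.11259 >1
Stable set (-3.6000, 0).

(-3.6000,0); λ=-8 ⇒ h* = (18/5)/8 = 0.4500.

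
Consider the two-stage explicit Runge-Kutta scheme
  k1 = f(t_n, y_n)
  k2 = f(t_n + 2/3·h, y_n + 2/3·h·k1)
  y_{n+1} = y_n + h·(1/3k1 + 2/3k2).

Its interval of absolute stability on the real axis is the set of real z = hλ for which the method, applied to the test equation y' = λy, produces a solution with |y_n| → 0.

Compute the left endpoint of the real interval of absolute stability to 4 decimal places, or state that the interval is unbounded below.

Set f=λy, z=hλ:
  k1=λy_n ⇒ h·k1=z·y_n;  k2=λ(1+2/3z)y_n ⇒ h·k2=z(1+2/3z)y_n
  y_{n+1}/y_n = 1 + 1/3z + 2/3z(1+2/3z) = 1 + z + 4/9z²
  ⇒ R(z) = 1 + z + 4/9z².

Solve |R(x)|<1 on ℝ⁻.
x=-0.78: |R|=0.4904
R=1: x+4/9x²=0 ⇒ x=−9/4=-2.2500; min R=1−1/(4·4/9)=0.4375>−1
Confirm numerically:
  x=-1.998: |R|=0.77622 <1
  x=-1.457: |R|=0.48649 <1
  x=-1.314: |R|=0.45338 <1
  x=-2.673: |R|=1.50252 >1
  x=-2.654: |R|=1.47654 >1
  x=-2.404: |R|=1.16454 >1
Interval (-2.2500, 0).

z* = -2.2500.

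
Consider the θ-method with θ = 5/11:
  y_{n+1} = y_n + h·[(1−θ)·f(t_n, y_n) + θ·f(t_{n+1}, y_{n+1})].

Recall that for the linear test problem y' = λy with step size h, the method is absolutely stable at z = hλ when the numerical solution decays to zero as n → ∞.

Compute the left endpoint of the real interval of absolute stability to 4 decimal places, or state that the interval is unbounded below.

left endpoint -22.0000.

Test eqn y'=λy, z=hλ:
  y_{n+1} = y_n + z·[6/11·y_n + 5/11·y_{n+1}] ⇒ (1 − 5/11z)y_{n+1} = (1 + 6/11z)y_n
  ⇒ R(z) = (1 + 6/11z)/(1 − 5/11z).

Find x<0 with |R(x)|<1.
x=-0.83: |R|=0.3974
R=−1: 1+6/11x = −1+5/11x ⇒ -1/11x=2 ⇒ x=2/(-1/11)=-22.0000
Confirm numerically:
  x=-21.132: |R|=0.99256 <1
  x=-19.555: |R|=0.97752 <1
  x=-15.473: |R|=0.92614 <1
  x=-22.335: |R|=1.00273 >1
  x=-22.048: |R|=1.00040 >1
Interval (-22.0000, 0).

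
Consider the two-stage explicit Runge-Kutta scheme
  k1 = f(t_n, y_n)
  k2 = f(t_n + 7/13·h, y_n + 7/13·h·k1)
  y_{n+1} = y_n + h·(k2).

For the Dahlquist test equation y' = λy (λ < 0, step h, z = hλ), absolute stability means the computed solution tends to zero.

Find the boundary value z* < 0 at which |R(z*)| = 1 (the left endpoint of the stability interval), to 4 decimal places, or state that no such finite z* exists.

left endpoint -1.8571.

With y'=λy (z=hλ):
  k1=λy_n ⇒ h·k1=z·y_n;  k2=λ(1+7/13z)y_n ⇒ h·k2=z(1+7/13z)y_n
  y_{n+1}/y_n = 1 + z(1+7/13z) = 1 + z + 7/13z²
  ⇒ R(z) = 1 + z + 7/13z².

Boundary: |R(x)|=1, x<0.
x=-1.55: |R|=0.7437
R=1: x+7/13x²=0 ⇒ x=−13/7=-1.8571; min R=1−1/(4·7/13)=0.5357>−1
Confirm numerically:
  x=-1.465: |R|=0.69066 <1
  x=-1.201: |R|=0.57568 <1
  x=-1.127: |R|=0.55692 <1
  x=-1.068: |R|=0.54618 <1
  x=-2.153: |R|=1.34299 >1
  x=-1.929: |R|=1.07464 >1
So |R|<1 on (-1.8571, 0).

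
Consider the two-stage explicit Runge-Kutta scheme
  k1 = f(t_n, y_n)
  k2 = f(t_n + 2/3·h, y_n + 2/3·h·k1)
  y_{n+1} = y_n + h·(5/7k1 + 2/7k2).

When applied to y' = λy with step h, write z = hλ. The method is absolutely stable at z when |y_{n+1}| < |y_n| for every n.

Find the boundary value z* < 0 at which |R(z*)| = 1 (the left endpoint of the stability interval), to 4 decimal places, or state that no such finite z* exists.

Set f=λy, z=hλ:
  k1=λy_n ⇒ h·k1=z·y_n;  k2=λ(1+2/3z)y_n ⇒ h·k2=z(1+2/3z)y_n
  y_{n+1}/y_n = 1 + 5/7z + 2/7z(1+2/3z) = 1 + z + 4/21z²
  R(z) = 1 + z + 4/21z².

Solve |R(x)|<1 on ℝ⁻.
x=-0.67: |R|=0.4155
R=1: x+4/21x²=0 ⇒ x=−21/4=-5.2500; min R=1−1/(4·4/21)=-0.3125>−1
Confirm numerically:
  x=-2.719: |R|=0.31082 <1
  x=-2.493: |R|=0.30918 <1
  x=-2.444: |R|=0.30626 <1
  x=-2.410: |R|=0.30370 <1
  x=-5.670: |R|=1.45360 >1
  x=-5.575: |R|=1.34512 >1
  x=-5.369: |R|=1.12170 >1
So |R|<1 on (-5.2500, 0).

left endpoint -5.2500.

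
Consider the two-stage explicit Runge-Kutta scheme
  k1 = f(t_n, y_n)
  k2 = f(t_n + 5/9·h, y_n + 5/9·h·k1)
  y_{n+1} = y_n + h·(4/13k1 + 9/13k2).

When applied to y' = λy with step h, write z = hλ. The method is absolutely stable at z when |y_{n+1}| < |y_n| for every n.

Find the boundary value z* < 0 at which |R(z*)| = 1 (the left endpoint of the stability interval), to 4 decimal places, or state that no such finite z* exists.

Set f=λy, z=hλ:
  k1=λy_n ⇒ h·k1=z·y_n;  k2=λ(1+5/9z)y_n ⇒ h·k2=z(1+5/9z)y_n
  y_{n+1}/y_n = 1 + 4/13z + 9/13z(1+5/9z) = 1 + z + 5/13z²
  R(z) = 1 + z + 5/13z².

Boundary: |R(x)|=1, x<0.
x=-1.54: |R|=0.3722
R=1: x+5/13x²=0 ⇒ x=−13/5=-2.6000; min R=1−1/(4·5/13)=0.3500>−1
Confirm numerically:
  x=-1.844: |R|=0.46382 <1
  x=-1.630: |R|=0.39188 <1
  x=-1.499: |R|=0.36523 <1
  x=-1.472: |R|=0.36138 <1
  x=-2.904: |R|=1.33954 >1
  x=-2.731: |R|=1.13760 >1
Interval (-2.6000, 0).

left endpoint -2.6000.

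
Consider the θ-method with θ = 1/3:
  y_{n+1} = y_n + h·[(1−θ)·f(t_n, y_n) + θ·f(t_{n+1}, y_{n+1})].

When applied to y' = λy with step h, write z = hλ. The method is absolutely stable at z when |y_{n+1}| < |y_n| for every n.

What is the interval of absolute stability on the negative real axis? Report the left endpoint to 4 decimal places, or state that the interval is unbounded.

With y'=λy (z=hλ):
  y_{n+1} = y_n + z·[2/3·y_n + 1/3·y_{n+1}] ⇒ (1 − 1/3z)y_{n+1} = (1 + 2/3z)y_n
  ⇒ R(z) = (1 + 2/3z)/(1 − 1/3z).

Boundary: |R(x)|=1, x<0.
x=-1.42: |R|=0.0362
R=−1: 1+2/3x = −1+1/3x ⇒ -1/3x=2 ⇒ x=2/(-1/3)=-6.0000
Confirm numerically:
  x=-5.793: |R|=0.97646 <1
  x=-4.649: |R|=0.82338 <1
  x=-4.516: |R|=0.80255 <1
  x=-3.714: |R|=0.65952 <1
  x=-6.338: |R|=1.03620 >1
  x=-6.256: |R|=1.02766 >1
Interval (-6.0000, 0).

z∈(-6.0000,0).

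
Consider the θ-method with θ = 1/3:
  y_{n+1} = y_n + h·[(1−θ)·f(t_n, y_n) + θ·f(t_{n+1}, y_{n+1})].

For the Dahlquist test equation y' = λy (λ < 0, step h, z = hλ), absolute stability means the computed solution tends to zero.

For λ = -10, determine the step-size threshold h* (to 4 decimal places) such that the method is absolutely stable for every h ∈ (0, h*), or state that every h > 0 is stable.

Test eqn y'=λy, z=hλ:
  y_{n+1} = y_n + z·[2/3·y_n + 1/3·y_{n+1}] ⇒ (1 − 1/3z)y_{n+1} = (1 + 2/3z)y_n
  R(z) = (1 + 2/3z)/(1 − 1/3z).

Boundary: |R(x)|=1, x<0.
x=-1.33: |R|=0.0785
R=−1: 1+2/3x = −1+1/3x ⇒ -1/3x=2 ⇒ x=2/(-1/3)=-6.0000
Confirm numerically:
  x=-4.203: |R|=0.75052 <1
  x=-3.714: |R|=0.65952 <1
  x=-3.619: |R|=0.64028 <1
  x=-2.841: |R|=0.45917 <1
  x=-6.597: |R|=1.06221 >1
  x=-6.318: |R|=1.03413 >1
  x=-6.108: |R|=1.01186 >1
Interval (-6.0000, 0).

(-6.0000,0); λ=-10 ⇒ h* = (6)/10 = 0.6000.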